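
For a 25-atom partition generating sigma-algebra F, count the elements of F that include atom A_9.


Each element of F is a union of some subset S of the 25 atoms.
The element contains A_9 iff A_9 is in S.
So we count subsets S of {A_1,...,A_25} with A_9 in S: choose freely among the other 24 atoms.
Count = 2^(25-1) = 2^24 = 16777216.


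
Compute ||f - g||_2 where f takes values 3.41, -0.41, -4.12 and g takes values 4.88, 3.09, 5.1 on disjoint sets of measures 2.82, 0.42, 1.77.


Step 1: Compute differences f_i - g_i:
  3.41 - 4.88 = -1.47
  -0.41 - 3.09 = -3.5
  -4.12 - 5.1 = -9.22
Step 2: Compute |diff|^2 * measure for each set:
  |-1.47|^2 * 2.82 = 2.1609 * 2.82 = 6.093738
  |-3.5|^2 * 0.42 = 12.25 * 0.42 = 5.145
  |-9.22|^2 * 1.77 = 85.0084 * 1.77 = 150.464868
Step 3: Sum = 161.703606
Step 4: ||f-g||_2 = (161.703606)^(1/2) = 12.716273


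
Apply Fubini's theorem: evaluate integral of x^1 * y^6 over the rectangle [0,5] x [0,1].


By Fubini's theorem, the double integral factors as a product of single integrals:
Step 1: integral_0^5 x^1 dx = [x^2/2] from 0 to 5
     = 5^2/2 = 12.5
Step 2: integral_0^1 y^6 dy = [y^7/7] from 0 to 1
     = 1^7/7 = 0.142857
Step 3: Double integral = 12.5 * 0.142857 = 1.785714


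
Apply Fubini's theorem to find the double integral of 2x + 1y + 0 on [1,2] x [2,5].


By Fubini, integrate in x first, then y.
Step 1: Fix y, integrate over x in [1,2]:
  integral(2x + 1y + 0, x=1..2)
  = 2*(2^2 - 1^2)/2 + (1y + 0)*(2 - 1)
  = 3 + (1y + 0)*1
  = 3 + 1y + 0
  = 3 + 1y
Step 2: Integrate over y in [2,5]:
  integral(3 + 1y, y=2..5)
  = 3*3 + 1*(5^2 - 2^2)/2
  = 9 + 10.5
  = 19.5


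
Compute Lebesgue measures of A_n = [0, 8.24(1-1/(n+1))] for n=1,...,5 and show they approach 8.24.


By continuity of measure from below: if A_n increases to A, then m(A_n) -> m(A).
Here A = [0, 8.24], so m(A) = 8.24
Step 1: a_1 = 8.24*(1 - 1/2) = 4.12, m(A_1) = 4.12
Step 2: a_2 = 8.24*(1 - 1/3) = 5.4933, m(A_2) = 5.4933
Step 3: a_3 = 8.24*(1 - 1/4) = 6.18, m(A_3) = 6.18
Step 4: a_4 = 8.24*(1 - 1/5) = 6.592, m(A_4) = 6.592
Step 5: a_5 = 8.24*(1 - 1/6) = 6.8667, m(A_5) = 6.8667
Limit: m(A_n) -> m([0,8.24]) = 8.24


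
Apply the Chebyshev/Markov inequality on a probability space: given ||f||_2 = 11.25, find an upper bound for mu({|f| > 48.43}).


Chebyshev/Markov inequality: mu(|f| > eps) <= (||f||_p / eps)^p
Step 1: ||f||_2 / eps = 11.25 / 48.43 = 0.232294
Step 2: Raise to power p = 2:
  (0.232294)^2 = 0.053961
Step 3: Therefore mu(|f| > 48.43) <= 0.053961


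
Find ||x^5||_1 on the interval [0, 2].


Step 1: ||f||_1 = (integral_0^2 |x^5|^1 dx)^(1/1)
     = (integral_0^2 x^5 dx)^(1/1)
Step 2: integral_0^2 x^5 dx = [x^6/(6)] from 0 to 2 = 2^6/6
     = 64/6 = 10.666667
Step 3: ||f||_1 = (10.666667)^(1/1) = 10.666667


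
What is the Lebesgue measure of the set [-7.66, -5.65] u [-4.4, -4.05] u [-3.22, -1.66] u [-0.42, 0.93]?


For pairwise disjoint intervals, m(union) = sum of lengths.
= (-5.65 - -7.66) + (-4.05 - -4.4) + (-1.66 - -3.22) + (0.93 - -0.42)
= 2.01 + 0.35 + 1.56 + 1.35
= 5.27


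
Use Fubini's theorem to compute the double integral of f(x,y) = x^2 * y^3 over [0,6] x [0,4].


By Fubini's theorem, the double integral factors as a product of single integrals:
Step 1: integral_0^6 x^2 dx = [x^3/3] from 0 to 6
     = 6^3/3 = 72
Step 2: integral_0^4 y^3 dy = [y^4/4] from 0 to 4
     = 4^4/4 = 64
Step 3: Double integral = 72 * 64 = 4608


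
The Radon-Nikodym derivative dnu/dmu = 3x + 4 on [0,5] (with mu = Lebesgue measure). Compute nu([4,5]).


nu(A) = integral_A (dnu/dmu) dmu = integral_4^5 (3x + 4) dx
Step 1: Antiderivative F(x) = (3/2)x^2 + 4x
Step 2: F(5) = (3/2)*5^2 + 4*5 = 37.5 + 20 = 57.5
Step 3: F(4) = (3/2)*4^2 + 4*4 = 24 + 16 = 40
Step 4: nu([4,5]) = F(5) - F(4) = 57.5 - 40 = 17.5


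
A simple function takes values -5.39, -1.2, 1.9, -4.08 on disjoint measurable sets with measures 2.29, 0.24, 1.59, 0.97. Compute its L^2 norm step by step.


Step 1: Compute |f_i|^2 for each value:
  |-5.39|^2 = 29.0521
  |-1.2|^2 = 1.44
  |1.9|^2 = 3.61
  |-4.08|^2 = 16.6464
Step 2: Multiply by measures and sum:
  29.0521 * 2.29 = 66.529309
  1.44 * 0.24 = 0.3456
  3.61 * 1.59 = 5.7399
  16.6464 * 0.97 = 16.147008
Sum = 66.529309 + 0.3456 + 5.7399 + 16.147008 = 88.761817
Step 3: Take the p-th root:
||f||_2 = (88.761817)^(1/2) = 9.421349


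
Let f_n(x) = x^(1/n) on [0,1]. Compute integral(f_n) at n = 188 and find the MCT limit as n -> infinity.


At n = 188: f_188(x) = x^(1/188).
Step 1: integral(x^(1/188), 0, 1) = [x^(1/188+1) / (1/188+1)] from 0 to 1
     = 1 / (1/188 + 1) = 1 / ((188+1)/188) = 188/(188+1)
     = 188/189 = 0.994709
Step 2: As n -> infinity, f_n(x) = x^(1/n) -> 1 for x in (0,1], and f_n is increasing in n.
By MCT, lim_n integral(f_n) = integral(lim_n f_n) = integral(1, 0, 1) = 1.
Step 3: Verify convergence: 188/189 = 0.994709 -> 1


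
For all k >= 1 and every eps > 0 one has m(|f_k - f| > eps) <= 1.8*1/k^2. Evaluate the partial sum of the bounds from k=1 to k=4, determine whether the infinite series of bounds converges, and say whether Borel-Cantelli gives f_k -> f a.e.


Step 1: List the terms 1.8*1/k^2 for k = 1 to 4:
  k=1: 1.8
  k=2: 0.45
  k=3: 0.2
  k=4: 0.1125
Step 2: Partial sum = 1.8 + 0.45 + 0.2 + 0.1125
     = 2.5625
Step 3: The full series sum_(k>=1) 1.8*1/k^2 converges (p-series with p = 2 > 1; a constant multiple of a convergent series converges).
Step 4: Fix eps > 0. Since sum_k m(|f_k - f| > eps) < infinity, the Borel-Cantelli lemma gives
        m(limsup_k {|f_k - f| > eps}) = 0, i.e. for a.e. x, |f_k(x) - f(x)| <= eps for all large k.
        Applying this with eps = 1/j for j = 1, 2, ... and intersecting the countably many full-measure sets,
        for a.e. x we get limsup_k |f_k(x) - f(x)| <= 1/j for every j, hence f_k -> f almost everywhere.
Conclusion: series converges; Borel-Cantelli yields f_k -> f a.e.


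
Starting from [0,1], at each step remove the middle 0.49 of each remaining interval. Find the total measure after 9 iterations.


Step 1: At each step, fraction remaining = 1 - 0.49 = 0.51
Step 2: After 9 steps, measure = (0.51)^9
Result = 0.002334


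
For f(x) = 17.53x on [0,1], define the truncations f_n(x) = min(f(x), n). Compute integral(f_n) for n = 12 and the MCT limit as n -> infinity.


f(x) = 17.53x on [0,1]; f_n(x) = min(17.53x, n). At n = 12:
Step 1: f(x) reaches 12 at x = 12/17.53 = 0.684541
Step 2: integral(f_12) = integral(17.53x, 0, 0.684541) + integral(12, 0.684541, 1)
       = 17.53*0.684541^2/2 + 12*(1 - 0.684541)
       = 4.107245 + 3.785511
       = 7.892755
Step 3: As n -> infinity, f_n increases to f, so by MCT integral(f_n) -> integral(f) = 17.53/2 = 8.765.
Convergence: integral(f_12) = 7.892755 -> 8.765 as n -> infinity


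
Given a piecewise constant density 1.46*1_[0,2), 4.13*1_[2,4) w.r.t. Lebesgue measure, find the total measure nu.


Integrate each piece of the Radon-Nikodym derivative:
Step 1: integral_0^2 1.46 dx = 1.46*(2-0) = 1.46*2 = 2.92
Step 2: integral_2^4 4.13 dx = 4.13*(4-2) = 4.13*2 = 8.26
Total: 2.92 + 8.26 = 11.18


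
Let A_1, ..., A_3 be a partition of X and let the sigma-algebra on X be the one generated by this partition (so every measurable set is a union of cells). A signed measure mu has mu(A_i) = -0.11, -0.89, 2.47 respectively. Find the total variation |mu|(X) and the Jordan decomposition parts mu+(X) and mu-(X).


Step 1: Every measurable set is a union of atoms (the cells / points), so a Hahn decomposition is
  obtained by grouping atoms by sign: P = union of atoms with mu > 0, N = union of the remaining atoms.
  Atoms in P (indices): 3;  atoms in N (indices): 1, 2
  Positive values: 2.47
  Negative values: -0.11, -0.89
Step 2: mu+(X) = mu(P) = sum of positive atom values = 2.47
Step 3: mu-(X) = -mu(N) = sum of |negative atom values| = 1
Step 4: |mu|(X) = mu+(X) + mu-(X) = 2.47 + 1 = 3.47


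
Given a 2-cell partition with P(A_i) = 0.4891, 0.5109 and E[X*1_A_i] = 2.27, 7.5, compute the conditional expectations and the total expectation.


For each cell A_i: E[X|A_i] = E[X*1_A_i] / P(A_i)
Step 1: E[X|A_1] = 2.27 / 0.4891 = 4.641178
Step 2: E[X|A_2] = 7.5 / 0.5109 = 14.679977
Verification: E[X] = sum E[X*1_A_i] = 2.27 + 7.5 = 9.77


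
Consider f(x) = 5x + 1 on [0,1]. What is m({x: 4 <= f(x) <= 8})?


f^(-1)([4, 8]) = {x : 4 <= 5x + 1 <= 8}
Solving: (4 - 1)/5 <= x <= (8 - 1)/5
= [0.6, 1.4]
Intersecting with [0,1]: [0.6, 1]
Measure = 1 - 0.6 = 0.4


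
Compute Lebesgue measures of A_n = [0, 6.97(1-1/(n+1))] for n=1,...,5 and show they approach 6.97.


By continuity of measure from below: if A_n increases to A, then m(A_n) -> m(A).
Here A = [0, 6.97], so m(A) = 6.97
Step 1: a_1 = 6.97*(1 - 1/2) = 3.485, m(A_1) = 3.485
Step 2: a_2 = 6.97*(1 - 1/3) = 4.6467, m(A_2) = 4.6467
Step 3: a_3 = 6.97*(1 - 1/4) = 5.2275, m(A_3) = 5.2275
Step 4: a_4 = 6.97*(1 - 1/5) = 5.576, m(A_4) = 5.576
Step 5: a_5 = 6.97*(1 - 1/6) = 5.8083, m(A_5) = 5.8083
Limit: m(A_n) -> m([0,6.97]) = 6.97


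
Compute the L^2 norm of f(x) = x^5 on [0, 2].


Step 1: ||f||_2 = (integral_0^2 |x^5|^2 dx)^(1/2)
     = (integral_0^2 x^10 dx)^(1/2)
Step 2: integral_0^2 x^10 dx = [x^11/(11)] from 0 to 2 = 2^11/11
     = 2048/11 = 186.181818
Step 3: ||f||_2 = (186.181818)^(1/2) = 13.644846


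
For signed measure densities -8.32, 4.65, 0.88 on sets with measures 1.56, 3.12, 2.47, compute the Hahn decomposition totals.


Step 1: Compute signed measure on each set:
  Set 1: -8.32 * 1.56 = -12.9792
  Set 2: 4.65 * 3.12 = 14.508
  Set 3: 0.88 * 2.47 = 2.1736
Step 2: Total signed measure = (-12.9792) + (14.508) + (2.1736)
     = 3.7024
Step 3: Positive part mu+(X) = sum of positive contributions = 16.6816
Step 4: Negative part mu-(X) = |sum of negative contributions| = 12.9792


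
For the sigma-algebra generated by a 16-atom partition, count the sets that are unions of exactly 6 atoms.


Each element of F is a union of some subset of the 16 atoms.
Elements that are unions of exactly 6 atoms correspond to 6-element subsets of the 16 atoms.
Count = C(16, 6) = 16! / (6! * 10!) = 8008.


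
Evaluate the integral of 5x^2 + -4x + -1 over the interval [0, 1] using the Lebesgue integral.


The Lebesgue integral of a Riemann-integrable function agrees with the Riemann integral.
Antiderivative F(x) = (5/3)x^3 + (-4/2)x^2 + -1x
F(1) = (5/3)*1^3 + (-4/2)*1^2 + -1*1
     = (5/3)*1 + (-4/2)*1 + -1*1
     = 1.666667 + -2 + -1
     = -1.333333
F(0) = 0.0
Integral = F(1) - F(0) = -1.333333 - 0.0 = -1.333333


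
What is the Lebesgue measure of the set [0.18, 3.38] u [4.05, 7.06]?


For pairwise disjoint intervals, m(union) = sum of lengths.
= (3.38 - 0.18) + (7.06 - 4.05)
= 3.2 + 3.01
= 6.21


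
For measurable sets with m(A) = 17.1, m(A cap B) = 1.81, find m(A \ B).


m(A \ B) = m(A) - m(A n B)
= 17.1 - 1.81
= 15.29


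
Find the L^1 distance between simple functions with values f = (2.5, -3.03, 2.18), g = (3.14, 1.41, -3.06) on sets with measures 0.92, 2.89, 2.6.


Step 1: Compute differences f_i - g_i:
  2.5 - 3.14 = -0.64
  -3.03 - 1.41 = -4.44
  2.18 - -3.06 = 5.24
Step 2: Compute |diff|^1 * measure for each set:
  |-0.64|^1 * 0.92 = 0.64 * 0.92 = 0.5888
  |-4.44|^1 * 2.89 = 4.44 * 2.89 = 12.8316
  |5.24|^1 * 2.6 = 5.24 * 2.6 = 13.624
Step 3: Sum = 27.0444
Step 4: ||f-g||_1 = (27.0444)^(1/1) = 27.0444


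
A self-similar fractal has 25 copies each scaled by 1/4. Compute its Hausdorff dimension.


For a self-similar set with N copies scaled by 1/r:
dim_H = log(N)/log(r) = log(25)/log(4)
= 3.218876/1.386294
= 2.321928


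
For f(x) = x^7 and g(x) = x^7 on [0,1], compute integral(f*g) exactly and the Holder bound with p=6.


Step 1: Exact integral of f*g = integral(x^14, 0, 1) = 1/15
     = 0.066667
Step 2: Holder bound with p=6, q=1.2:
  ||f||_p = (integral x^42 dx)^(1/6) = (1/43)^(1/6) = 0.534263
  ||g||_q = (integral x^8.4 dx)^(1/1.2) = (1/9.4)^(1/1.2) = 0.154547
Step 3: Holder bound = ||f||_p * ||g||_q = 0.534263 * 0.154547 = 0.082569
Verification: 0.066667 <= 0.082569 (Holder holds)


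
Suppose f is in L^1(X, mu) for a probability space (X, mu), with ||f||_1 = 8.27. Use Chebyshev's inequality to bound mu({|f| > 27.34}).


Chebyshev/Markov inequality: mu(|f| > eps) <= (||f||_p / eps)^p
Step 1: ||f||_1 / eps = 8.27 / 27.34 = 0.302487
Step 2: Raise to power p = 1:
  (0.302487)^1 = 0.302487
Step 3: Therefore mu(|f| > 27.34) <= 0.302487


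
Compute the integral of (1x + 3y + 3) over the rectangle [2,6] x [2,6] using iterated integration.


By Fubini, integrate in x first, then y.
Step 1: Fix y, integrate over x in [2,6]:
  integral(1x + 3y + 3, x=2..6)
  = 1*(6^2 - 2^2)/2 + (3y + 3)*(6 - 2)
  = 16 + (3y + 3)*4
  = 16 + 12y + 12
  = 28 + 12y
Step 2: Integrate over y in [2,6]:
  integral(28 + 12y, y=2..6)
  = 28*4 + 12*(6^2 - 2^2)/2
  = 112 + 192
  = 304


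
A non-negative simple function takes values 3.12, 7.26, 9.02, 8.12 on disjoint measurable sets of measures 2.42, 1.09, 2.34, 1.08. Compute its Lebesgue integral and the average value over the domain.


Step 1: Integral = sum(value_i * measure_i)
= 3.12*2.42 + 7.26*1.09 + 9.02*2.34 + 8.12*1.08
= 7.5504 + 7.9134 + 21.1068 + 8.7696
= 45.3402
Step 2: Total measure of domain = 2.42 + 1.09 + 2.34 + 1.08 = 6.93
Step 3: Average value = 45.3402 / 6.93 = 6.542597


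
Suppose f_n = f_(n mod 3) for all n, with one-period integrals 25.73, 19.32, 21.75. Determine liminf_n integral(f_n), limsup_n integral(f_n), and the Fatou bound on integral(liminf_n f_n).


The sequence (integral(f_n)) is periodic with period 3, repeating the values 25.73, 19.32, 21.75 indefinitely.
Step 1: For a periodic sequence, every tail (a_m, a_(m+1), ...) contains all 3 period values infinitely often.
Step 2: Hence inf of every tail = min of the period values = min(25.73, 19.32, 21.75) = 19.32.
        liminf_n integral(f_n) = sup over m of (inf of tail from m) = 19.32.
Step 3: Similarly sup of every tail = max of the period values = 25.73.
        limsup_n integral(f_n) = 25.73.
Step 4: Fatou's lemma: integral(liminf_n f_n) <= liminf_n integral(f_n) = 19.32.
        So the integral of the pointwise liminf is at most 19.32.


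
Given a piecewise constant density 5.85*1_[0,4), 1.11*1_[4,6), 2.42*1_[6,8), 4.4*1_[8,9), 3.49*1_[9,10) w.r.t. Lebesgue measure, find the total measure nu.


Integrate each piece of the Radon-Nikodym derivative:
Step 1: integral_0^4 5.85 dx = 5.85*(4-0) = 5.85*4 = 23.4
Step 2: integral_4^6 1.11 dx = 1.11*(6-4) = 1.11*2 = 2.22
Step 3: integral_6^8 2.42 dx = 2.42*(8-6) = 2.42*2 = 4.84
Step 4: integral_8^9 4.4 dx = 4.4*(9-8) = 4.4*1 = 4.4
Step 5: integral_9^10 3.49 dx = 3.49*(10-9) = 3.49*1 = 3.49
Total: 23.4 + 2.22 + 4.84 + 4.4 + 3.49 = 38.35


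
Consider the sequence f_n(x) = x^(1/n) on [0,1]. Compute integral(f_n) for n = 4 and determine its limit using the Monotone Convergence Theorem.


At n = 4: f_4(x) = x^(1/4).
Step 1: integral(x^(1/4), 0, 1) = [x^(1/4+1) / (1/4+1)] from 0 to 1
     = 1 / (1/4 + 1) = 1 / ((4+1)/4) = 4/(4+1)
     = 4/5 = 0.8
Step 2: As n -> infinity, f_n(x) = x^(1/n) -> 1 for x in (0,1], and f_n is increasing in n.
By MCT, lim_n integral(f_n) = integral(lim_n f_n) = integral(1, 0, 1) = 1.
Step 3: Verify convergence: 4/5 = 0.8 -> 1


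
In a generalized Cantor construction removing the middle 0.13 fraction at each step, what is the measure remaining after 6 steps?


Step 1: At each step, fraction remaining = 1 - 0.13 = 0.87
Step 2: After 6 steps, measure = (0.87)^6
Step 3: Computing the power step by step:
  After step 1: 0.87
  After step 2: 0.7569
  After step 3: 0.658503
  After step 4: 0.572898
  After step 5: 0.498421
  ...
Result = 0.433626


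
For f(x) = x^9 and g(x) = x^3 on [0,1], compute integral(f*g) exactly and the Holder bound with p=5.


Step 1: Exact integral of f*g = integral(x^12, 0, 1) = 1/13
     = 0.076923
Step 2: Holder bound with p=5, q=1.25:
  ||f||_p = (integral x^45 dx)^(1/5) = (1/46)^(1/5) = 0.464995
  ||g||_q = (integral x^3.75 dx)^(1/1.25) = (1/4.75)^(1/1.25) = 0.287505
Step 3: Holder bound = ||f||_p * ||g||_q = 0.464995 * 0.287505 = 0.133688
Verification: 0.076923 <= 0.133688 (Holder holds)


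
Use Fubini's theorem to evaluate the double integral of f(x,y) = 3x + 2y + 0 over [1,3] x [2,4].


By Fubini, integrate in x first, then y.
Step 1: Fix y, integrate over x in [1,3]:
  integral(3x + 2y + 0, x=1..3)
  = 3*(3^2 - 1^2)/2 + (2y + 0)*(3 - 1)
  = 12 + (2y + 0)*2
  = 12 + 4y + 0
  = 12 + 4y
Step 2: Integrate over y in [2,4]:
  integral(12 + 4y, y=2..4)
  = 12*2 + 4*(4^2 - 2^2)/2
  = 24 + 24
  = 48


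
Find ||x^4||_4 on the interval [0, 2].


Step 1: ||f||_4 = (integral_0^2 |x^4|^4 dx)^(1/4)
     = (integral_0^2 x^16 dx)^(1/4)
Step 2: integral_0^2 x^16 dx = [x^17/(17)] from 0 to 2 = 2^17/17
     = 131072/17 = 7710.117647
Step 3: ||f||_4 = (7710.117647)^(1/4) = 9.370554


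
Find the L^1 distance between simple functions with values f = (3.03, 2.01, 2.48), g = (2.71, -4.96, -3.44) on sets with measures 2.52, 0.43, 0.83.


Step 1: Compute differences f_i - g_i:
  3.03 - 2.71 = 0.32
  2.01 - -4.96 = 6.97
  2.48 - -3.44 = 5.92
Step 2: Compute |diff|^1 * measure for each set:
  |0.32|^1 * 2.52 = 0.32 * 2.52 = 0.8064
  |6.97|^1 * 0.43 = 6.97 * 0.43 = 2.9971
  |5.92|^1 * 0.83 = 5.92 * 0.83 = 4.9136
Step 3: Sum = 8.7171
Step 4: ||f-g||_1 = (8.7171)^(1/1) = 8.7171


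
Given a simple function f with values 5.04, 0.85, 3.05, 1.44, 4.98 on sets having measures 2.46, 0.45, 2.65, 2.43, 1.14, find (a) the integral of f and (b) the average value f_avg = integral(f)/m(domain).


Step 1: Integral = sum(value_i * measure_i)
= 5.04*2.46 + 0.85*0.45 + 3.05*2.65 + 1.44*2.43 + 4.98*1.14
= 12.3984 + 0.3825 + 8.0825 + 3.4992 + 5.6772
= 30.0398
Step 2: Total measure of domain = 2.46 + 0.45 + 2.65 + 2.43 + 1.14 = 9.13
Step 3: Average value = 30.0398 / 9.13 = 3.29023


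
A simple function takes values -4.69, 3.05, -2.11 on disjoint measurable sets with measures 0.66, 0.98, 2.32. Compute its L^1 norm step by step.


Step 1: Compute |f_i|^1 for each value:
  |-4.69|^1 = 4.69
  |3.05|^1 = 3.05
  |-2.11|^1 = 2.11
Step 2: Multiply by measures and sum:
  4.69 * 0.66 = 3.0954
  3.05 * 0.98 = 2.989
  2.11 * 2.32 = 4.8952
Sum = 3.0954 + 2.989 + 4.8952 = 10.9796
Step 3: Take the p-th root:
||f||_1 = (10.9796)^(1/1) = 10.9796


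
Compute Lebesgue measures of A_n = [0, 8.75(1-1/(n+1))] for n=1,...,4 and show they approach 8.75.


By continuity of measure from below: if A_n increases to A, then m(A_n) -> m(A).
Here A = [0, 8.75], so m(A) = 8.75
Step 1: a_1 = 8.75*(1 - 1/2) = 4.375, m(A_1) = 4.375
Step 2: a_2 = 8.75*(1 - 1/3) = 5.8333, m(A_2) = 5.8333
Step 3: a_3 = 8.75*(1 - 1/4) = 6.5625, m(A_3) = 6.5625
Step 4: a_4 = 8.75*(1 - 1/5) = 7, m(A_4) = 7
Limit: m(A_n) -> m([0,8.75]) = 8.75


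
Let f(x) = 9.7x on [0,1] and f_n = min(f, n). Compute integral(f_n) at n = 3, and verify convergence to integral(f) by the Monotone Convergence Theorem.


f(x) = 9.7x on [0,1]; f_n(x) = min(9.7x, n). At n = 3:
Step 1: f(x) reaches 3 at x = 3/9.7 = 0.309278
Step 2: integral(f_3) = integral(9.7x, 0, 0.309278) + integral(3, 0.309278, 1)
       = 9.7*0.309278^2/2 + 3*(1 - 0.309278)
       = 0.463918 + 2.072165
       = 2.536082
Step 3: As n -> infinity, f_n increases to f, so by MCT integral(f_n) -> integral(f) = 9.7/2 = 4.85.
Convergence: integral(f_3) = 2.536082 -> 4.85 as n -> infinity


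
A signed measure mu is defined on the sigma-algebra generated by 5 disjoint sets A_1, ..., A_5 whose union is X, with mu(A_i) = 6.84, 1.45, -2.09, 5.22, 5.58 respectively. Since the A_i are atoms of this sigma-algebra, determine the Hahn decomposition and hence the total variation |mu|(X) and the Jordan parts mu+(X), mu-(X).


Step 1: Every measurable set is a union of atoms (the cells / points), so a Hahn decomposition is
  obtained by grouping atoms by sign: P = union of atoms with mu > 0, N = union of the remaining atoms.
  Atoms in P (indices): 1, 2, 4, 5;  atoms in N (indices): 3
  Positive values: 6.84, 1.45, 5.22, 5.58
  Negative values: -2.09
Step 2: mu+(X) = mu(P) = sum of positive atom values = 19.09
Step 3: mu-(X) = -mu(N) = sum of |negative atom values| = 2.09
Step 4: |mu|(X) = mu+(X) + mu-(X) = 19.09 + 2.09 = 21.18


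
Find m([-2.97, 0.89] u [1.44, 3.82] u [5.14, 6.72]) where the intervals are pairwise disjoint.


For pairwise disjoint intervals, m(union) = sum of lengths.
= (0.89 - -2.97) + (3.82 - 1.44) + (6.72 - 5.14)
= 3.86 + 2.38 + 1.58
= 7.82


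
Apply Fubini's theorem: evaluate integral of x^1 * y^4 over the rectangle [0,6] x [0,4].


By Fubini's theorem, the double integral factors as a product of single integrals:
Step 1: integral_0^6 x^1 dx = [x^2/2] from 0 to 6
     = 6^2/2 = 18
Step 2: integral_0^4 y^4 dy = [y^5/5] from 0 to 4
     = 4^5/5 = 204.8
Step 3: Double integral = 18 * 204.8 = 3686.4


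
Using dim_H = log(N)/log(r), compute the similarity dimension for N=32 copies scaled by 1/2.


For a self-similar set with N copies scaled by 1/r:
dim_H = log(N)/log(r) = log(32)/log(2)
= 3.465736/0.693147
= 5


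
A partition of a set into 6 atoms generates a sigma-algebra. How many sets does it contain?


Each element of the sigma-algebra is a union of some subset of the 6 atoms.
The number of such subsets is 2^6 = 64.


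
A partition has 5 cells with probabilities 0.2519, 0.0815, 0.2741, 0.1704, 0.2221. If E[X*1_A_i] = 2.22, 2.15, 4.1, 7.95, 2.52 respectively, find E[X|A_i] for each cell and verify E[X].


For each cell A_i: E[X|A_i] = E[X*1_A_i] / P(A_i)
Step 1: E[X|A_1] = 2.22 / 0.2519 = 8.813021
Step 2: E[X|A_2] = 2.15 / 0.0815 = 26.380368
Step 3: E[X|A_3] = 4.1 / 0.2741 = 14.958045
Step 4: E[X|A_4] = 7.95 / 0.1704 = 46.65493
Step 5: E[X|A_5] = 2.52 / 0.2221 = 11.34624
Verification: E[X] = sum E[X*1_A_i] = 2.22 + 2.15 + 4.1 + 7.95 + 2.52 = 18.94


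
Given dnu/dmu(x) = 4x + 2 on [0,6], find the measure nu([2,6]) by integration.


nu(A) = integral_A (dnu/dmu) dmu = integral_2^6 (4x + 2) dx
Step 1: Antiderivative F(x) = (4/2)x^2 + 2x
Step 2: F(6) = (4/2)*6^2 + 2*6 = 72 + 12 = 84
Step 3: F(2) = (4/2)*2^2 + 2*2 = 8 + 4 = 12
Step 4: nu([2,6]) = F(6) - F(2) = 84 - 12 = 72


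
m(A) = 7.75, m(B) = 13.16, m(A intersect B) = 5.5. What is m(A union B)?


By inclusion-exclusion: m(A u B) = m(A) + m(B) - m(A n B)
= 7.75 + 13.16 - 5.5
= 15.41


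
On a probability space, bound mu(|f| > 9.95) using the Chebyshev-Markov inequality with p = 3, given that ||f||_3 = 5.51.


Chebyshev/Markov inequality: mu(|f| > eps) <= (||f||_p / eps)^p
Step 1: ||f||_3 / eps = 5.51 / 9.95 = 0.553769
Step 2: Raise to power p = 3:
  (0.553769)^3 = 0.169819
Step 3: Therefore mu(|f| > 9.95) <= 0.169819


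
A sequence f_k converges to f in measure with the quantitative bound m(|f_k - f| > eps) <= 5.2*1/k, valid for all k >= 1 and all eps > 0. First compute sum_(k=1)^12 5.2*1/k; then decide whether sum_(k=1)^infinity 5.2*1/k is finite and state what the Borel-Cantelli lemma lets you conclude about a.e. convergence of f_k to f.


Step 1: List the terms 5.2*1/k for k = 1 to 12:
  k=1: 5.2
  k=2: 2.6
  k=3: 1.733333
  k=4: 1.3
  k=5: 1.04
  k=6: 0.866667
  k=7: 0.742857
  k=8: 0.65
  k=9: 0.577778
  k=10: 0.52
  k=11: 0.472727
  k=12: 0.433333
Step 2: Partial sum = 5.2 + 2.6 + 1.733333 + 1.3 + 1.04 + 0.866667 + 0.742857 + 0.65 + 0.577778 + 0.52 + 0.472727 + 0.433333
     = 16.136696
Step 3: The full series sum_(k>=1) 5.2*1/k diverges (harmonic series, p = 1; a nonzero constant multiple of a divergent series diverges).
Step 4: The (first) Borel-Cantelli lemma requires a summable sequence of measures, so it does not apply here;
        from this bound alone no conclusion about a.e. convergence can be drawn (convergence in measure still
        gives an a.e.-convergent subsequence, but not a.e. convergence of the whole sequence).
Conclusion: series diverges; Borel-Cantelli is inconclusive about a.e. convergence of f_k.


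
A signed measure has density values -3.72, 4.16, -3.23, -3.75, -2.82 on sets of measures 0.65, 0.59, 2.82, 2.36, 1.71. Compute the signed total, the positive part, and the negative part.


Step 1: Compute signed measure on each set:
  Set 1: -3.72 * 0.65 = -2.418
  Set 2: 4.16 * 0.59 = 2.4544
  Set 3: -3.23 * 2.82 = -9.1086
  Set 4: -3.75 * 2.36 = -8.85
  Set 5: -2.82 * 1.71 = -4.8222
Step 2: Total signed measure = (-2.418) + (2.4544) + (-9.1086) + (-8.85) + (-4.8222)
     = -22.7444
Step 3: Positive part mu+(X) = sum of positive contributions = 2.4544
Step 4: Negative part mu-(X) = |sum of negative contributions| = 25.1988


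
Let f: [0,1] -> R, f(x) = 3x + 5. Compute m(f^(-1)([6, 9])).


f^(-1)([6, 9]) = {x : 6 <= 3x + 5 <= 9}
Solving: (6 - 5)/3 <= x <= (9 - 5)/3
= [0.333333, 1.333333]
Intersecting with [0,1]: [0.333333, 1]
Measure = 1 - 0.333333 = 0.666667


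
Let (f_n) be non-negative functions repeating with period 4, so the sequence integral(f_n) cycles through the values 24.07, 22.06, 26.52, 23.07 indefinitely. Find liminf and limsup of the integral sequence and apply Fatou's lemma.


The sequence (integral(f_n)) is periodic with period 4, repeating the values 24.07, 22.06, 26.52, 23.07 indefinitely.
Step 1: For a periodic sequence, every tail (a_m, a_(m+1), ...) contains all 4 period values infinitely often.
Step 2: Hence inf of every tail = min of the period values = min(24.07, 22.06, 26.52, 23.07) = 22.06.
        liminf_n integral(f_n) = sup over m of (inf of tail from m) = 22.06.
Step 3: Similarly sup of every tail = max of the period values = 26.52.
        limsup_n integral(f_n) = 26.52.
Step 4: Fatou's lemma: integral(liminf_n f_n) <= liminf_n integral(f_n) = 22.06.
        So the integral of the pointwise liminf is at most 22.06.


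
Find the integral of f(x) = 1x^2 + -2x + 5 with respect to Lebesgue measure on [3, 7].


The Lebesgue integral of a Riemann-integrable function agrees with the Riemann integral.
Antiderivative F(x) = (1/3)x^3 + (-2/2)x^2 + 5x
F(7) = (1/3)*7^3 + (-2/2)*7^2 + 5*7
     = (1/3)*343 + (-2/2)*49 + 5*7
     = 114.333333 + -49 + 35
     = 100.333333
F(3) = 15
Integral = F(7) - F(3) = 100.333333 - 15 = 85.333333


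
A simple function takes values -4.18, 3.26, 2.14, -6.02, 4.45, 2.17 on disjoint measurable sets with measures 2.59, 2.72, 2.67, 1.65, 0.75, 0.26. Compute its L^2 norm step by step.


Step 1: Compute |f_i|^2 for each value:
  |-4.18|^2 = 17.4724
  |3.26|^2 = 10.6276
  |2.14|^2 = 4.5796
  |-6.02|^2 = 36.2404
  |4.45|^2 = 19.8025
  |2.17|^2 = 4.7089
Step 2: Multiply by measures and sum:
  17.4724 * 2.59 = 45.253516
  10.6276 * 2.72 = 28.907072
  4.5796 * 2.67 = 12.227532
  36.2404 * 1.65 = 59.79666
  19.8025 * 0.75 = 14.851875
  4.7089 * 0.26 = 1.224314
Sum = 45.253516 + 28.907072 + 12.227532 + 59.79666 + 14.851875 + 1.224314 = 162.260969
Step 3: Take the p-th root:
||f||_2 = (162.260969)^(1/2) = 12.73817


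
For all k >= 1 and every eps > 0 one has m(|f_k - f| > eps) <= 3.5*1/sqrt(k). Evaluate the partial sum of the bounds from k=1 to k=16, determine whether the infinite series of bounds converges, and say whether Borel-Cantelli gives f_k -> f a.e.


Step 1: List the terms 3.5*1/sqrt(k) for k = 1 to 16:
  k=1: 3.5
  k=2: 2.474874
  k=3: 2.020726
  k=4: 1.75
  k=5: 1.565248
  k=6: 1.428869
  k=7: 1.322876
  k=8: 1.237437
  k=9: 1.166667
  k=10: 1.106797
  k=11: 1.05529
  k=12: 1.010363
  k=13: 0.970725
  k=14: 0.935414
  k=15: 0.903696
  k=16: 0.875
Step 2: Partial sum = 3.5 + 2.474874 + 2.020726 + 1.75 + 1.565248 + 1.428869 + 1.322876 + 1.237437 + 1.166667 + 1.106797 + 1.05529 + 1.010363 + 0.970725 + 0.935414 + 0.903696 + 0.875
     = 23.323981
Step 3: The full series sum_(k>=1) 3.5*1/sqrt(k) diverges (p-series with p = 1/2 <= 1; a nonzero constant multiple of a divergent series diverges).
Step 4: The (first) Borel-Cantelli lemma requires a summable sequence of measures, so it does not apply here;
        from this bound alone no conclusion about a.e. convergence can be drawn (convergence in measure still
        gives an a.e.-convergent subsequence, but not a.e. convergence of the whole sequence).
Conclusion: series diverges; Borel-Cantelli is inconclusive about a.e. convergence of f_k.


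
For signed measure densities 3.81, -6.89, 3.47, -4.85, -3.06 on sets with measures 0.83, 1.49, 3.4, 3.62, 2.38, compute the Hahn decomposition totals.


Step 1: Compute signed measure on each set:
  Set 1: 3.81 * 0.83 = 3.1623
  Set 2: -6.89 * 1.49 = -10.2661
  Set 3: 3.47 * 3.4 = 11.798
  Set 4: -4.85 * 3.62 = -17.557
  Set 5: -3.06 * 2.38 = -7.2828
Step 2: Total signed measure = (3.1623) + (-10.2661) + (11.798) + (-17.557) + (-7.2828)
     = -20.1456
Step 3: Positive part mu+(X) = sum of positive contributions = 14.9603
Step 4: Negative part mu-(X) = |sum of negative contributions| = 35.1059


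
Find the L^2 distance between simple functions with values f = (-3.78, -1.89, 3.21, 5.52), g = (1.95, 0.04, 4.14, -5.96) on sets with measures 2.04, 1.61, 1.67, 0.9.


Step 1: Compute differences f_i - g_i:
  -3.78 - 1.95 = -5.73
  -1.89 - 0.04 = -1.93
  3.21 - 4.14 = -0.93
  5.52 - -5.96 = 11.48
Step 2: Compute |diff|^2 * measure for each set:
  |-5.73|^2 * 2.04 = 32.8329 * 2.04 = 66.979116
  |-1.93|^2 * 1.61 = 3.7249 * 1.61 = 5.997089
  |-0.93|^2 * 1.67 = 0.8649 * 1.67 = 1.444383
  |11.48|^2 * 0.9 = 131.7904 * 0.9 = 118.61136
Step 3: Sum = 193.031948
Step 4: ||f-g||_2 = (193.031948)^(1/2) = 13.893594


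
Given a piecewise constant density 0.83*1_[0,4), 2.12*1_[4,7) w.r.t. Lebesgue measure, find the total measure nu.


Integrate each piece of the Radon-Nikodym derivative:
Step 1: integral_0^4 0.83 dx = 0.83*(4-0) = 0.83*4 = 3.32
Step 2: integral_4^7 2.12 dx = 2.12*(7-4) = 2.12*3 = 6.36
Total: 3.32 + 6.36 = 9.68


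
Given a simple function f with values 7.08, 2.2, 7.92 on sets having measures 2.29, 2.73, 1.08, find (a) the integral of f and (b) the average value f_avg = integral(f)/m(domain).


Step 1: Integral = sum(value_i * measure_i)
= 7.08*2.29 + 2.2*2.73 + 7.92*1.08
= 16.2132 + 6.006 + 8.5536
= 30.7728
Step 2: Total measure of domain = 2.29 + 2.73 + 1.08 = 6.1
Step 3: Average value = 30.7728 / 6.1 = 5.044721


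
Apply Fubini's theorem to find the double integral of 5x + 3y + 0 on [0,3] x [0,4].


By Fubini, integrate in x first, then y.
Step 1: Fix y, integrate over x in [0,3]:
  integral(5x + 3y + 0, x=0..3)
  = 5*(3^2 - 0^2)/2 + (3y + 0)*(3 - 0)
  = 22.5 + (3y + 0)*3
  = 22.5 + 9y + 0
  = 22.5 + 9y
Step 2: Integrate over y in [0,4]:
  integral(22.5 + 9y, y=0..4)
  = 22.5*4 + 9*(4^2 - 0^2)/2
  = 90 + 72
  = 162


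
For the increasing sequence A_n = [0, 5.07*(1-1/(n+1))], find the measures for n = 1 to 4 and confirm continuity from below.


By continuity of measure from below: if A_n increases to A, then m(A_n) -> m(A).
Here A = [0, 5.07], so m(A) = 5.07
Step 1: a_1 = 5.07*(1 - 1/2) = 2.535, m(A_1) = 2.535
Step 2: a_2 = 5.07*(1 - 1/3) = 3.38, m(A_2) = 3.38
Step 3: a_3 = 5.07*(1 - 1/4) = 3.8025, m(A_3) = 3.8025
Step 4: a_4 = 5.07*(1 - 1/5) = 4.056, m(A_4) = 4.056
Limit: m(A_n) -> m([0,5.07]) = 5.07


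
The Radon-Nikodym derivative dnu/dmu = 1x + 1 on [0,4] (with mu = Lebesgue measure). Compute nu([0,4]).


nu(A) = integral_A (dnu/dmu) dmu = integral_0^4 (1x + 1) dx
Step 1: Antiderivative F(x) = (1/2)x^2 + 1x
Step 2: F(4) = (1/2)*4^2 + 1*4 = 8 + 4 = 12
Step 3: F(0) = (1/2)*0^2 + 1*0 = 0.0 + 0 = 0.0
Step 4: nu([0,4]) = F(4) - F(0) = 12 - 0.0 = 12


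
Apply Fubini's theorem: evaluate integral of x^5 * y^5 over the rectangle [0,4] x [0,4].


By Fubini's theorem, the double integral factors as a product of single integrals:
Step 1: integral_0^4 x^5 dx = [x^6/6] from 0 to 4
     = 4^6/6 = 682.666667
Step 2: integral_0^4 y^5 dy = [y^6/6] from 0 to 4
     = 4^6/6 = 682.666667
Step 3: Double integral = 682.666667 * 682.666667 = 466033.777778


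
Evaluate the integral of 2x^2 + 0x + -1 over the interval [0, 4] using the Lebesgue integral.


The Lebesgue integral of a Riemann-integrable function agrees with the Riemann integral.
Antiderivative F(x) = (2/3)x^3 + (0/2)x^2 + -1x
F(4) = (2/3)*4^3 + (0/2)*4^2 + -1*4
     = (2/3)*64 + (0/2)*16 + -1*4
     = 42.666667 + 0.0 + -4
     = 38.666667
F(0) = 0.0
Integral = F(4) - F(0) = 38.666667 - 0.0 = 38.666667


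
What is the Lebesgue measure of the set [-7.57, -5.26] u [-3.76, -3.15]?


For pairwise disjoint intervals, m(union) = sum of lengths.
= (-5.26 - -7.57) + (-3.15 - -3.76)
= 2.31 + 0.61
= 2.92


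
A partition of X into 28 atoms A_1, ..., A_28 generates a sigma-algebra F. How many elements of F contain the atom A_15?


Each element of F is a union of some subset S of the 28 atoms.
The element contains A_15 iff A_15 is in S.
So we count subsets S of {A_1,...,A_28} with A_15 in S: choose freely among the other 27 atoms.
Count = 2^(28-1) = 2^27 = 134217728.


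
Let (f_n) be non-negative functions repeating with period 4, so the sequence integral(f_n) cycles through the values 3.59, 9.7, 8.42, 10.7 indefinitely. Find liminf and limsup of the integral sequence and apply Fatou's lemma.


The sequence (integral(f_n)) is periodic with period 4, repeating the values 3.59, 9.7, 8.42, 10.7 indefinitely.
Step 1: For a periodic sequence, every tail (a_m, a_(m+1), ...) contains all 4 period values infinitely often.
Step 2: Hence inf of every tail = min of the period values = min(3.59, 9.7, 8.42, 10.7) = 3.59.
        liminf_n integral(f_n) = sup over m of (inf of tail from m) = 3.59.
Step 3: Similarly sup of every tail = max of the period values = 10.7.
        limsup_n integral(f_n) = 10.7.
Step 4: Fatou's lemma: integral(liminf_n f_n) <= liminf_n integral(f_n) = 3.59.
        So the integral of the pointwise liminf is at most 3.59.


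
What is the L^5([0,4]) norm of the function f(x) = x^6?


Step 1: ||f||_5 = (integral_0^4 |x^6|^5 dx)^(1/5)
     = (integral_0^4 x^30 dx)^(1/5)
Step 2: integral_0^4 x^30 dx = [x^31/(31)] from 0 to 4 = 4^31/31
     = 4611686018427387904/31 = 1.487641e+17
Step 3: ||f||_5 = (1.487641e+17)^(1/5) = 2719.566028


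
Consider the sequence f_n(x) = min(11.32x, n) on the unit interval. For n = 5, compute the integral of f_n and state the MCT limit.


f(x) = 11.32x on [0,1]; f_n(x) = min(11.32x, n). At n = 5:
Step 1: f(x) reaches 5 at x = 5/11.32 = 0.441696
Step 2: integral(f_5) = integral(11.32x, 0, 0.441696) + integral(5, 0.441696, 1)
       = 11.32*0.441696^2/2 + 5*(1 - 0.441696)
       = 1.10424 + 2.791519
       = 3.89576
Step 3: As n -> infinity, f_n increases to f, so by MCT integral(f_n) -> integral(f) = 11.32/2 = 5.66.
Convergence: integral(f_5) = 3.89576 -> 5.66 as n -> infinity


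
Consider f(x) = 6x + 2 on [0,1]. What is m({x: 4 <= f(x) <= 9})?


f^(-1)([4, 9]) = {x : 4 <= 6x + 2 <= 9}
Solving: (4 - 2)/6 <= x <= (9 - 2)/6
= [0.333333, 1.166667]
Intersecting with [0,1]: [0.333333, 1]
Measure = 1 - 0.333333 = 0.666667


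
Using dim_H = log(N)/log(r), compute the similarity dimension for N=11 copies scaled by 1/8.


For a self-similar set with N copies scaled by 1/r:
dim_H = log(N)/log(r) = log(11)/log(8)
= 2.397895/2.079442
= 1.153144


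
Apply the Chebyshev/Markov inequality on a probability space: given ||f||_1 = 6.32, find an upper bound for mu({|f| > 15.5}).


Chebyshev/Markov inequality: mu(|f| > eps) <= (||f||_p / eps)^p
Step 1: ||f||_1 / eps = 6.32 / 15.5 = 0.407742
Step 2: Raise to power p = 1:
  (0.407742)^1 = 0.407742
Step 3: Therefore mu(|f| > 15.5) <= 0.407742


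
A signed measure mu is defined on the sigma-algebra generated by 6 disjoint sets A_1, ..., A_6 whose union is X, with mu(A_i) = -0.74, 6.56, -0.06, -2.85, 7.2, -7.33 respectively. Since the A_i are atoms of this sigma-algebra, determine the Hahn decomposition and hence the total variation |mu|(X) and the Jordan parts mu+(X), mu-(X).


Step 1: Every measurable set is a union of atoms (the cells / points), so a Hahn decomposition is
  obtained by grouping atoms by sign: P = union of atoms with mu > 0, N = union of the remaining atoms.
  Atoms in P (indices): 2, 5;  atoms in N (indices): 1, 3, 4, 6
  Positive values: 6.56, 7.2
  Negative values: -0.74, -0.06, -2.85, -7.33
Step 2: mu+(X) = mu(P) = sum of positive atom values = 13.76
Step 3: mu-(X) = -mu(N) = sum of |negative atom values| = 10.98
Step 4: |mu|(X) = mu+(X) + mu-(X) = 13.76 + 10.98 = 24.74


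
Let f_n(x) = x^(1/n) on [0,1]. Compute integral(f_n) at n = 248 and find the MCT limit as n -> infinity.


At n = 248: f_248(x) = x^(1/248).
Step 1: integral(x^(1/248), 0, 1) = [x^(1/248+1) / (1/248+1)] from 0 to 1
     = 1 / (1/248 + 1) = 1 / ((248+1)/248) = 248/(248+1)
     = 248/249 = 0.995984
Step 2: As n -> infinity, f_n(x) = x^(1/n) -> 1 for x in (0,1], and f_n is increasing in n.
By MCT, lim_n integral(f_n) = integral(lim_n f_n) = integral(1, 0, 1) = 1.
Step 3: Verify convergence: 248/249 = 0.995984 -> 1


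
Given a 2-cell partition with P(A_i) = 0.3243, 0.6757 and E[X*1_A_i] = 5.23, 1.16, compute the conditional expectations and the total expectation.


For each cell A_i: E[X|A_i] = E[X*1_A_i] / P(A_i)
Step 1: E[X|A_1] = 5.23 / 0.3243 = 16.127043
Step 2: E[X|A_2] = 1.16 / 0.6757 = 1.716738
Verification: E[X] = sum E[X*1_A_i] = 5.23 + 1.16 = 6.39


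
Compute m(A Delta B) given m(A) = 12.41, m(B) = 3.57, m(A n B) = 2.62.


m(A Delta B) = m(A) + m(B) - 2*m(A n B)
= 12.41 + 3.57 - 2*2.62
= 12.41 + 3.57 - 5.24
= 10.74


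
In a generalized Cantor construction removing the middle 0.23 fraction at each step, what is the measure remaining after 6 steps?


Step 1: At each step, fraction remaining = 1 - 0.23 = 0.77
Step 2: After 6 steps, measure = (0.77)^6
Step 3: Computing the power step by step:
  After step 1: 0.77
  After step 2: 0.5929
  After step 3: 0.456533
  After step 4: 0.35153
  After step 5: 0.270678
  ...
Result = 0.208422


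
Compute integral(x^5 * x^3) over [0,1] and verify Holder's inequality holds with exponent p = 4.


Step 1: Exact integral of f*g = integral(x^8, 0, 1) = 1/9
     = 0.111111
Step 2: Holder bound with p=4, q=1.333333:
  ||f||_p = (integral x^20 dx)^(1/4) = (1/21)^(1/4) = 0.467138
  ||g||_q = (integral x^4 dx)^(1/1.333333) = (1/5)^(1/1.333333) = 0.29907
Step 3: Holder bound = ||f||_p * ||g||_q = 0.467138 * 0.29907 = 0.139707
Verification: 0.111111 <= 0.139707 (Holder holds)


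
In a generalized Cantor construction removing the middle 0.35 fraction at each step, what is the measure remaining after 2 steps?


Step 1: At each step, fraction remaining = 1 - 0.35 = 0.65
Step 2: After 2 steps, measure = (0.65)^2
Step 3: Computing the power step by step:
  After step 1: 0.65
  After step 2: 0.4225
Result = 0.4225


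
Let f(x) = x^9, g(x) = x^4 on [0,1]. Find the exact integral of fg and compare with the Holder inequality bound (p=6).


Step 1: Exact integral of f*g = integral(x^13, 0, 1) = 1/14
     = 0.071429
Step 2: Holder bound with p=6, q=1.2:
  ||f||_p = (integral x^54 dx)^(1/6) = (1/55)^(1/6) = 0.51279
  ||g||_q = (integral x^4.8 dx)^(1/1.2) = (1/5.8)^(1/1.2) = 0.231105
Step 3: Holder bound = ||f||_p * ||g||_q = 0.51279 * 0.231105 = 0.118509
Verification: 0.071429 <= 0.118509 (Holder holds)


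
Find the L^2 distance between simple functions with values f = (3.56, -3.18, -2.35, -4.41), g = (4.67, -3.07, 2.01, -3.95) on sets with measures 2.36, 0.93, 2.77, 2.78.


Step 1: Compute differences f_i - g_i:
  3.56 - 4.67 = -1.11
  -3.18 - -3.07 = -0.11
  -2.35 - 2.01 = -4.36
  -4.41 - -3.95 = -0.46
Step 2: Compute |diff|^2 * measure for each set:
  |-1.11|^2 * 2.36 = 1.2321 * 2.36 = 2.907756
  |-0.11|^2 * 0.93 = 0.0121 * 0.93 = 0.011253
  |-4.36|^2 * 2.77 = 19.0096 * 2.77 = 52.656592
  |-0.46|^2 * 2.78 = 0.2116 * 2.78 = 0.588248
Step 3: Sum = 56.163849
Step 4: ||f-g||_2 = (56.163849)^(1/2) = 7.494254


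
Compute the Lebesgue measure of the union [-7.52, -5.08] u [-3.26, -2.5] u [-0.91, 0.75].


For pairwise disjoint intervals, m(union) = sum of lengths.
= (-5.08 - -7.52) + (-2.5 - -3.26) + (0.75 - -0.91)
= 2.44 + 0.76 + 1.66
= 4.86


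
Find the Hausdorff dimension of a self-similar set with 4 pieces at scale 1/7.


For a self-similar set with N copies scaled by 1/r:
dim_H = log(N)/log(r) = log(4)/log(7)
= 1.386294/1.94591
= 0.712414
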